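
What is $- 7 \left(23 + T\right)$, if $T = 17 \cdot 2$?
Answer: $-399$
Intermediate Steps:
$T = 34$
$- 7 \left(23 + T\right) = - 7 \left(23 + 34\right) = \left(-7\right) 57 = -399$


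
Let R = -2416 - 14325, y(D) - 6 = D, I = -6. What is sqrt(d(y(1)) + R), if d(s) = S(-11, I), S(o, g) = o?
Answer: 4*I*sqrt(1047) ≈ 129.43*I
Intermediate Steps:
y(D) = 6 + D
d(s) = -11
R = -16741
sqrt(d(y(1)) + R) = sqrt(-11 - 16741) = sqrt(-16752) = 4*I*sqrt(1047)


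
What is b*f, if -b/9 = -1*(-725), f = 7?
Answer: -45675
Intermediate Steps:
b = -6525 (b = -(-9)*(-725) = -9*725 = -6525)
b*f = -6525*7 = -45675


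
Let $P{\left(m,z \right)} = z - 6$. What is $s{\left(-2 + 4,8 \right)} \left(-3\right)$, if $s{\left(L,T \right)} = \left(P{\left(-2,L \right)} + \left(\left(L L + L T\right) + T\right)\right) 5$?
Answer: $-360$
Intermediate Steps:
$P{\left(m,z \right)} = -6 + z$ ($P{\left(m,z \right)} = z - 6 = -6 + z$)
$s{\left(L,T \right)} = -30 + 5 L + 5 T + 5 L^{2} + 5 L T$ ($s{\left(L,T \right)} = \left(\left(-6 + L\right) + \left(\left(L L + L T\right) + T\right)\right) 5 = \left(\left(-6 + L\right) + \left(\left(L^{2} + L T\right) + T\right)\right) 5 = \left(\left(-6 + L\right) + \left(T + L^{2} + L T\right)\right) 5 = \left(-6 + L + T + L^{2} + L T\right) 5 = -30 + 5 L + 5 T + 5 L^{2} + 5 L T$)
$s{\left(-2 + 4,8 \right)} \left(-3\right) = \left(-30 + 5 \left(-2 + 4\right) + 5 \cdot 8 + 5 \left(-2 + 4\right)^{2} + 5 \left(-2 + 4\right) 8\right) \left(-3\right) = \left(-30 + 5 \cdot 2 + 40 + 5 \cdot 2^{2} + 5 \cdot 2 \cdot 8\right) \left(-3\right) = \left(-30 + 10 + 40 + 5 \cdot 4 + 80\right) \left(-3\right) = \left(-30 + 10 + 40 + 20 + 80\right) \left(-3\right) = 120 \left(-3\right) = -360$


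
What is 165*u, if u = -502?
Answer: -82830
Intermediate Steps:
165*u = 165*(-502) = -82830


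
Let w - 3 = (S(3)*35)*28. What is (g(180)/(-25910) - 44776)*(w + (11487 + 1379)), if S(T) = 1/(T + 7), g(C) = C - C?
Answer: -580610392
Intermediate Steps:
g(C) = 0
S(T) = 1/(7 + T)
w = 101 (w = 3 + (35/(7 + 3))*28 = 3 + (35/10)*28 = 3 + ((1/10)*35)*28 = 3 + (7/2)*28 = 3 + 98 = 101)
(g(180)/(-25910) - 44776)*(w + (11487 + 1379)) = (0/(-25910) - 44776)*(101 + (11487 + 1379)) = (0*(-1/25910) - 44776)*(101 + 12866) = (0 - 44776)*12967 = -44776*12967 = -580610392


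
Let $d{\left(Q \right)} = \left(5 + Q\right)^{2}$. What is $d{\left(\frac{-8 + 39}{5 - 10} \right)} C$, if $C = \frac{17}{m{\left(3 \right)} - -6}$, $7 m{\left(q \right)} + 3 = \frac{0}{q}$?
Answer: $\frac{1428}{325} \approx 4.3938$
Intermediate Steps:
$m{\left(q \right)} = - \frac{3}{7}$ ($m{\left(q \right)} = - \frac{3}{7} + \frac{0 \frac{1}{q}}{7} = - \frac{3}{7} + \frac{1}{7} \cdot 0 = - \frac{3}{7} + 0 = - \frac{3}{7}$)
$C = \frac{119}{39}$ ($C = \frac{17}{- \frac{3}{7} - -6} = \frac{17}{- \frac{3}{7} + 6} = \frac{17}{\frac{39}{7}} = 17 \cdot \frac{7}{39} = \frac{119}{39} \approx 3.0513$)
$d{\left(\frac{-8 + 39}{5 - 10} \right)} C = \left(5 + \frac{-8 + 39}{5 - 10}\right)^{2} \cdot \frac{119}{39} = \left(5 + \frac{31}{-5}\right)^{2} \cdot \frac{119}{39} = \left(5 + 31 \left(- \frac{1}{5}\right)\right)^{2} \cdot \frac{119}{39} = \left(5 - \frac{31}{5}\right)^{2} \cdot \frac{119}{39} = \left(- \frac{6}{5}\right)^{2} \cdot \frac{119}{39} = \frac{36}{25} \cdot \frac{119}{39} = \frac{1428}{325}$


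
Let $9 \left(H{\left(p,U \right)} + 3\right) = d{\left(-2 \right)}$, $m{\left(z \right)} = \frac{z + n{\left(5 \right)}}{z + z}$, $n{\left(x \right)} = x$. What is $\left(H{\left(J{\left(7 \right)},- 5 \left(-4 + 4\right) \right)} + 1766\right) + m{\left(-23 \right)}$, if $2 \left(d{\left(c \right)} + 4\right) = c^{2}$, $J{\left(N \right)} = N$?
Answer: $\frac{364976}{207} \approx 1763.2$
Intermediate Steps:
$m{\left(z \right)} = \frac{5 + z}{2 z}$ ($m{\left(z \right)} = \frac{z + 5}{z + z} = \frac{5 + z}{2 z}$)
$d{\left(c \right)} = -4 + \frac{c^{2}}{2}$
$H{\left(p,U \right)} = - \frac{29}{9}$ ($H{\left(p,U \right)} = -3 + \frac{-4 + \frac{\left(-2\right)^{2}}{2}}{9} = -3 + \frac{-4 + \frac{1}{2} \cdot 4}{9} = -3 + \frac{-4 + 2}{9} = -3 + \frac{1}{9} \left(-2\right) = -3 - \frac{2}{9} = - \frac{29}{9}$)
$\left(H{\left(J{\left(7 \right)},- 5 \left(-4 + 4\right) \right)} + 1766\right) + m{\left(-23 \right)} = \left(- \frac{29}{9} + 1766\right) + \frac{5 - 23}{2 \left(-23\right)} = \frac{15865}{9} + \frac{1}{2} \left(- \frac{1}{23}\right) \left(-18\right) = \frac{15865}{9} + \frac{9}{23} = \frac{364976}{207}$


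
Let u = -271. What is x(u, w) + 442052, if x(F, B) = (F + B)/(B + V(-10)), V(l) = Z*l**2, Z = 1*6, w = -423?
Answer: 78242510/177 ≈ 4.4205e+5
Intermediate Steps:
Z = 6
V(l) = 6*l**2
x(F, B) = (B + F)/(600 + B) (x(F, B) = (F + B)/(B + 6*(-10)**2) = (B + F)/(B + 6*100) = (B + F)/(B + 600) = (B + F)/(600 + B))
x(u, w) + 442052 = (-423 - 271)/(600 - 423) + 442052 = -694/177 + 442052 = 78242510/177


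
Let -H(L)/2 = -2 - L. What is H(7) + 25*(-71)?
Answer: -1757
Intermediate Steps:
H(L) = 4 + 2*L (H(L) = -2*(-2 - L) = 4 + 2*L)
H(7) + 25*(-71) = (4 + 2*7) + 25*(-71) = (4 + 14) - 1775 = 18 - 1775 = -1757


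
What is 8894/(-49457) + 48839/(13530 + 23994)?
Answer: 2081691967/1855824468 ≈ 1.1217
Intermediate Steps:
8894/(-49457) + 48839/(13530 + 23994) = 8894*(-1/49457) + 48839/37524 = -8894/49457 + 48839*(1/37524) = -8894/49457 + 48839/37524 = 2081691967/1855824468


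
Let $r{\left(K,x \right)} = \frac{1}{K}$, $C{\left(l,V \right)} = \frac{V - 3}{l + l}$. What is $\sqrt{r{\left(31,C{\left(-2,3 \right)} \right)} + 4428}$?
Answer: $\frac{\sqrt{4255339}}{31} \approx 66.543$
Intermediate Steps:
$C{\left(l,V \right)} = \frac{-3 + V}{2 l}$
$\sqrt{r{\left(31,C{\left(-2,3 \right)} \right)} + 4428} = \sqrt{\frac{1}{31} + 4428} = \sqrt{\frac{137269}{31}} = \frac{\sqrt{4255339}}{31}$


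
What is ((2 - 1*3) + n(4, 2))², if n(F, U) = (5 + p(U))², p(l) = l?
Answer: 2304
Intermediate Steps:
n(F, U) = (5 + U)²
((2 - 1*3) + n(4, 2))² = ((2 - 1*3) + (5 + 2)²)² = ((2 - 3) + 7²)² = (-1 + 49)² = 48² = 2304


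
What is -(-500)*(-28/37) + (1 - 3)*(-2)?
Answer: -13852/37 ≈ -374.38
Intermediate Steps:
-(-500)*(-28/37) + (1 - 3)*(-2) = -(-500)*(-28*1/37) - 2*(-2) = -(-500)*(-28)/37 + 4 = -100*140/37 + 4 = -14000/37 + 4 = -13852/37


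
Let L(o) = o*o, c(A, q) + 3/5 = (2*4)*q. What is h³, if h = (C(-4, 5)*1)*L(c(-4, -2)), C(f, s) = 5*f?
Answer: -20924183895616/125 ≈ -1.6739e+11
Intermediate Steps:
c(A, q) = -⅗ + 8*q (c(A, q) = -⅗ + (2*4)*q = -⅗ + 8*q)
L(o) = o²
h = -27556/5 (h = ((5*(-4))*1)*(-⅗ + 8*(-2))² = (-20*1)*(-⅗ - 16)² = -20*(-83/5)² = -20*6889/25 = -27556/5 ≈ -5511.2)
h³ = (-27556/5)³ = -20924183895616/125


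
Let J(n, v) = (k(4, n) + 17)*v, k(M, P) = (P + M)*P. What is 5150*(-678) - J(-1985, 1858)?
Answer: -7309708816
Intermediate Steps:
k(M, P) = P*(M + P) (k(M, P) = (M + P)*P = P*(M + P))
J(n, v) = v*(17 + n*(4 + n)) (J(n, v) = (n*(4 + n) + 17)*v = (17 + n*(4 + n))*v = v*(17 + n*(4 + n)))
5150*(-678) - J(-1985, 1858) = 5150*(-678) - 1858*(17 - 1985*(4 - 1985)) = -3491700 - 1858*(17 - 1985*(-1981)) = -3491700 - 1858*(17 + 3932285) = -3491700 - 1858*3932302 = -3491700 - 1*7306217116 = -3491700 - 7306217116 = -7309708816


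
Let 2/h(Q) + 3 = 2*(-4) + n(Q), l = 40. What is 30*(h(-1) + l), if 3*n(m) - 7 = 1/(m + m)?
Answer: 63240/53 ≈ 1193.2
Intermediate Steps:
n(m) = 7/3 + 1/(6*m) (n(m) = 7/3 + 1/(3*(m + m)) = 7/3 + 1/(3*((2*m))) = 7/3 + (1/(2*m))/3 = 7/3 + 1/(6*m))
h(Q) = 2/(-11 + (1 + 14*Q)/(6*Q)) (h(Q) = 2/(-3 + (2*(-4) + (1 + 14*Q)/(6*Q))) = 2/(-3 + (-8 + (1 + 14*Q)/(6*Q))) = 2/(-11 + (1 + 14*Q)/(6*Q)))
30*(h(-1) + l) = 30*(-12*(-1)/(-1 + 52*(-1)) + 40) = 30*(-12*(-1)/(-1 - 52) + 40) = 30*(-12*(-1)/(-53) + 40) = 30*(-12*(-1)*(-1/53) + 40) = 30*(-12/53 + 40) = 30*(2108/53) = 63240/53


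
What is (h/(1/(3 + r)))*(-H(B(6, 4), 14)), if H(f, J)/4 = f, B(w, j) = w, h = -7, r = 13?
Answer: 2688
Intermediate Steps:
H(f, J) = 4*f
(h/(1/(3 + r)))*(-H(B(6, 4), 14)) = (-7/(1/(3 + 13)))*(-4*6) = (-7/(1/16))*(-1*24) = -7/1/16*(-24) = -7*16*(-24) = -112*(-24) = 2688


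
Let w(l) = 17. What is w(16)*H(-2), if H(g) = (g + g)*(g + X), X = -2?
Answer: 272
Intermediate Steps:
H(g) = 2*g*(-2 + g) (H(g) = (g + g)*(g - 2) = (2*g)*(-2 + g) = 2*g*(-2 + g))
w(16)*H(-2) = 17*(2*(-2)*(-2 - 2)) = 17*(2*(-2)*(-4)) = 17*16 = 272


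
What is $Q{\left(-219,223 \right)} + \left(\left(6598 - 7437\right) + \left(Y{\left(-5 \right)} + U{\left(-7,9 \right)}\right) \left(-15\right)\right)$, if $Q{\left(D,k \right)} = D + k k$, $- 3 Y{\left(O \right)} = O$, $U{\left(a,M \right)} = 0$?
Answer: $48646$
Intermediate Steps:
$Y{\left(O \right)} = - \frac{O}{3}$
$Q{\left(D,k \right)} = D + k^{2}$
$Q{\left(-219,223 \right)} + \left(\left(6598 - 7437\right) + \left(Y{\left(-5 \right)} + U{\left(-7,9 \right)}\right) \left(-15\right)\right) = \left(-219 + 223^{2}\right) + \left(\left(6598 - 7437\right) + \left(\left(- \frac{1}{3}\right) \left(-5\right) + 0\right) \left(-15\right)\right) = \left(-219 + 49729\right) - \left(839 - \left(\frac{5}{3} + 0\right) \left(-15\right)\right) = 49510 + \left(-839 + \frac{5}{3} \left(-15\right)\right) = 49510 - 864 = 48646$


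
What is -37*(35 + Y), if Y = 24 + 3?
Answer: -2294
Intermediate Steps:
Y = 27
-37*(35 + Y) = -37*(35 + 27) = -37*62 = -2294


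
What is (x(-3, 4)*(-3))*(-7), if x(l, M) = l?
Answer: -63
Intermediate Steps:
(x(-3, 4)*(-3))*(-7) = -3*(-3)*(-7) = 9*(-7) = -63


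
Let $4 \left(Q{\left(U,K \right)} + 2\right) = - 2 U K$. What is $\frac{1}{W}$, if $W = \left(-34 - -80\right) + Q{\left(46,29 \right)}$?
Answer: $- \frac{1}{623} \approx -0.0016051$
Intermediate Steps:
$Q{\left(U,K \right)} = -2 - \frac{K U}{2}$ ($Q{\left(U,K \right)} = -2 + \frac{- 2 U K}{4} = -2 + \frac{\left(-2\right) K U}{4} = -2 - \frac{K U}{2}$)
$W = -623$ ($W = \left(-34 - -80\right) - \left(2 + \frac{29}{2} \cdot 46\right) = \left(-34 + 80\right) - 669 = 46 - 669 = -623$)
$\frac{1}{W} = \frac{1}{-623} = - \frac{1}{623}$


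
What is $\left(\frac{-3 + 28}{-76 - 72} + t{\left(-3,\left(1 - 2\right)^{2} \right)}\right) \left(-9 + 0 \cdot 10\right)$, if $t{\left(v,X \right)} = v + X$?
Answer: $\frac{2889}{148} \approx 19.52$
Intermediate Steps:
$t{\left(v,X \right)} = X + v$
$\left(\frac{-3 + 28}{-76 - 72} + t{\left(-3,\left(1 - 2\right)^{2} \right)}\right) \left(-9 + 0 \cdot 10\right) = \left(\frac{-3 + 28}{-76 - 72} - \left(3 - \left(1 - 2\right)^{2}\right)\right) \left(-9 + 0 \cdot 10\right) = \left(\frac{25}{-148} - \left(3 - \left(-1\right)^{2}\right)\right) \left(-9 + 0\right) = \left(25 \left(- \frac{1}{148}\right) + \left(1 - 3\right)\right) \left(-9\right) = \left(- \frac{25}{148} - 2\right) \left(-9\right) = \left(- \frac{321}{148}\right) \left(-9\right) = \frac{2889}{148}$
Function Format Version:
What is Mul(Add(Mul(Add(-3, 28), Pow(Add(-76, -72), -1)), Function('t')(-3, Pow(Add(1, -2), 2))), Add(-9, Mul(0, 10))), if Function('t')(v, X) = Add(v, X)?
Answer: Rational(2889, 148) ≈ 19.520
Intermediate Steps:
Function('t')(v, X) = Add(X, v)
Mul(Add(Mul(Add(-3, 28), Pow(Add(-76, -72), -1)), Function('t')(-3, Pow(Add(1, -2), 2))), Add(-9, Mul(0, 10))) = Mul(Add(Mul(Add(-3, 28), Pow(Add(-76, -72), -1)), Add(Pow(Add(1, -2), 2), -3)), Add(-9, Mul(0, 10))) = Mul(Add(Mul(25, Pow(-148, -1)), Add(Pow(-1, 2), -3)), Add(-9, 0)) = Mul(Add(Mul(25, Rational(-1, 148)), Add(1, -3)), -9) = Mul(Add(Rational(-25, 148), -2), -9) = Mul(Rational(-321, 148), -9) = Rational(2889, 148)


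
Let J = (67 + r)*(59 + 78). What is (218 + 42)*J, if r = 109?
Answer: 6269120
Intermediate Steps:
J = 24112 (J = (67 + 109)*(59 + 78) = 176*137 = 24112)
(218 + 42)*J = (218 + 42)*24112 = 260*24112 = 6269120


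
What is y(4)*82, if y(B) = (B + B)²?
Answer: 5248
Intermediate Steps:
y(B) = 4*B² (y(B) = (2*B)² = 4*B²)
y(4)*82 = (4*4²)*82 = (4*16)*82 = 64*82 = 5248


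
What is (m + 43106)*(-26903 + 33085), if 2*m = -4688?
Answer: 251990684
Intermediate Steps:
m = -2344 (m = (1/2)*(-4688) = -2344)
(m + 43106)*(-26903 + 33085) = (-2344 + 43106)*(-26903 + 33085) = 40762*6182 = 251990684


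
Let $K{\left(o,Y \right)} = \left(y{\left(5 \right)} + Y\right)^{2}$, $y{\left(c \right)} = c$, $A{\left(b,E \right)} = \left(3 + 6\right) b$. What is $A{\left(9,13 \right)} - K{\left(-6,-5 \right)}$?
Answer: $81$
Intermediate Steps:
$A{\left(b,E \right)} = 9 b$
$K{\left(o,Y \right)} = \left(5 + Y\right)^{2}$
$A{\left(9,13 \right)} - K{\left(-6,-5 \right)} = 9 \cdot 9 - \left(5 - 5\right)^{2} = 81 - 0^{2} = 81 - 0 = 81 + 0 = 81$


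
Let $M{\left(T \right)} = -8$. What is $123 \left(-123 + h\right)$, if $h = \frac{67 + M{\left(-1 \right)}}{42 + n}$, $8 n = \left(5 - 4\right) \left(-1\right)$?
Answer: $- \frac{5010159}{335} \approx -14956.0$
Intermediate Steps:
$n = - \frac{1}{8}$ ($n = \frac{\left(5 - 4\right) \left(-1\right)}{8} = \frac{1 \left(-1\right)}{8} = \frac{1}{8} \left(-1\right) = - \frac{1}{8} \approx -0.125$)
$h = \frac{472}{335}$ ($h = \frac{67 - 8}{42 - \frac{1}{8}} = \frac{59}{\frac{335}{8}} = 59 \cdot \frac{8}{335} = \frac{472}{335} \approx 1.409$)
$123 \left(-123 + h\right) = 123 \left(-123 + \frac{472}{335}\right) = 123 \left(- \frac{40733}{335}\right) = - \frac{5010159}{335}$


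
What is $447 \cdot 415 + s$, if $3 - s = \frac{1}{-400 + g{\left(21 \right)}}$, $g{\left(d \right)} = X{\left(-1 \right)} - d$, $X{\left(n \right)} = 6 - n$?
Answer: $\frac{76800313}{414} \approx 1.8551 \cdot 10^{5}$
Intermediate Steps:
$g{\left(d \right)} = 7 - d$ ($g{\left(d \right)} = \left(6 - -1\right) - d = \left(6 + 1\right) - d = 7 - d$)
$s = \frac{1243}{414}$ ($s = 3 - \frac{1}{-400 + \left(7 - 21\right)} = 3 - \frac{1}{-400 - 14} = 3 - \frac{1}{-414} = 3 - - \frac{1}{414} = 3 + \frac{1}{414} = \frac{1243}{414} \approx 3.0024$)
$447 \cdot 415 + s = 447 \cdot 415 + \frac{1243}{414} = 185505 + \frac{1243}{414} = \frac{76800313}{414}$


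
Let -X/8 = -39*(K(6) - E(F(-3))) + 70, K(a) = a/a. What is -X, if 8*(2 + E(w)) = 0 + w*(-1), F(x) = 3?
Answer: -493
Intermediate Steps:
E(w) = -2 - w/8 (E(w) = -2 + (0 + w*(-1))/8 = -2 + (0 - w)/8 = -2 + (-w)/8 = -2 - w/8)
K(a) = 1
X = 493 (X = -8*(-39*(1 - (-2 - ⅛*3)) + 70) = -8*(-39*(1 - (-2 - 3/8)) + 70) = -8*(-39*(1 - 1*(-19/8)) + 70) = -8*(-39*(1 + 19/8) + 70) = -8*(-39*27/8 + 70) = -8*(-1053/8 + 70) = -8*(-493/8) = 493)
-X = -1*493 = -493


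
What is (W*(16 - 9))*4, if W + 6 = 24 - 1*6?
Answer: 336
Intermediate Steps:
W = 12 (W = -6 + (24 - 1*6) = -6 + (24 - 6) = -6 + 18 = 12)
(W*(16 - 9))*4 = (12*(16 - 9))*4 = (12*7)*4 = 84*4 = 336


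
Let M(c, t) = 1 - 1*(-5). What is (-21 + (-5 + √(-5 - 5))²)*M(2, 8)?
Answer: -36 - 60*I*√10 ≈ -36.0 - 189.74*I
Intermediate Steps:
M(c, t) = 6 (M(c, t) = 1 + 5 = 6)
(-21 + (-5 + √(-5 - 5))²)*M(2, 8) = (-21 + (-5 + √(-5 - 5))²)*6 = (-21 + (-5 + √(-10))²)*6 = (-21 + (-5 + I*√10)²)*6 = -126 + 6*(-5 + I*√10)²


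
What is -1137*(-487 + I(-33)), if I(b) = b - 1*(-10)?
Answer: 579870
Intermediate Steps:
I(b) = 10 + b (I(b) = b + 10 = 10 + b)
-1137*(-487 + I(-33)) = -1137*(-487 + (10 - 33)) = -1137*(-487 - 23) = -1137*(-510) = 579870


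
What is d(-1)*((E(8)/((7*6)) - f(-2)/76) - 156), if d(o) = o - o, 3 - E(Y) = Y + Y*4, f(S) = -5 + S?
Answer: 0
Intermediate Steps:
E(Y) = 3 - 5*Y (E(Y) = 3 - (Y + Y*4) = 3 - (Y + 4*Y) = 3 - 5*Y)
d(o) = 0
d(-1)*((E(8)/((7*6)) - f(-2)/76) - 156) = 0*(((3 - 5*8)/((7*6)) - (-5 - 2)/76) - 156) = 0*(((3 - 40)/42 - 1*(-7)*(1/76)) - 156) = 0*((-37*1/42 + 7*(1/76)) - 156) = 0*((-37/42 + 7/76) - 156) = 0*(-1259/1596 - 156) = 0*(-250235/1596) = 0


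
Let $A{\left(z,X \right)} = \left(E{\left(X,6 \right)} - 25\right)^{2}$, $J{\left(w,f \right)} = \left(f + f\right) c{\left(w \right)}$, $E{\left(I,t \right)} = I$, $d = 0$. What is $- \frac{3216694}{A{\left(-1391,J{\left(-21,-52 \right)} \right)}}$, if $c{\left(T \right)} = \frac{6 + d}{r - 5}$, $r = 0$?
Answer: $- \frac{80417350}{249001} \approx -322.96$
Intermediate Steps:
$c{\left(T \right)} = - \frac{6}{5}$ ($c{\left(T \right)} = \frac{6 + 0}{0 - 5} = \frac{6}{-5} = 6 \left(- \frac{1}{5}\right) = - \frac{6}{5}$)
$J{\left(w,f \right)} = - \frac{12 f}{5}$ ($J{\left(w,f \right)} = \left(f + f\right) \left(- \frac{6}{5}\right) = 2 f \left(- \frac{6}{5}\right) = - \frac{12 f}{5}$)
$A{\left(z,X \right)} = \left(-25 + X\right)^{2}$ ($A{\left(z,X \right)} = \left(X - 25\right)^{2} = \left(-25 + X\right)^{2}$)
$- \frac{3216694}{A{\left(-1391,J{\left(-21,-52 \right)} \right)}} = - \frac{3216694}{\left(-25 - - \frac{624}{5}\right)^{2}} = - \frac{3216694}{\left(-25 + \frac{624}{5}\right)^{2}} = - \frac{3216694}{\left(\frac{499}{5}\right)^{2}} = - \frac{3216694}{\frac{249001}{25}} = \left(-3216694\right) \frac{25}{249001} = - \frac{80417350}{249001}$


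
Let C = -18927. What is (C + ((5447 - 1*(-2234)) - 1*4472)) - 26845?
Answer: -42563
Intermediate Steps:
(C + ((5447 - 1*(-2234)) - 1*4472)) - 26845 = (-18927 + ((5447 - 1*(-2234)) - 1*4472)) - 26845 = (-18927 + ((5447 + 2234) - 4472)) - 26845 = (-18927 + (7681 - 4472)) - 26845 = (-18927 + 3209) - 26845 = -15718 - 26845 = -42563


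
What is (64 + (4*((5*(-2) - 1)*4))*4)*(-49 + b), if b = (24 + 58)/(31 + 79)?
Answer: 339712/11 ≈ 30883.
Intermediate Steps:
b = 41/55 (b = 82/110 = 82*(1/110) = 41/55 ≈ 0.74545)
(64 + (4*((5*(-2) - 1)*4))*4)*(-49 + b) = (64 + (4*((5*(-2) - 1)*4))*4)*(-49 + 41/55) = (64 + (4*((-10 - 1)*4))*4)*(-2654/55) = (64 + (4*(-11*4))*4)*(-2654/55) = (64 + (4*(-44))*4)*(-2654/55) = (64 - 176*4)*(-2654/55) = (64 - 704)*(-2654/55) = -640*(-2654/55) = 339712/11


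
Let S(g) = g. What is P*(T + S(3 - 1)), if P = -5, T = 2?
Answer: -20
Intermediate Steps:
P*(T + S(3 - 1)) = -5*(2 + (3 - 1)) = -5*(2 + 2) = -5*4 = -20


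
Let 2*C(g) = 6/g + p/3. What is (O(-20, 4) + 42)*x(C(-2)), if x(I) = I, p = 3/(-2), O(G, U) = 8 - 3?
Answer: -329/4 ≈ -82.250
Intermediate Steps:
O(G, U) = 5
p = -3/2 (p = 3*(-½) = -3/2 ≈ -1.5000)
C(g) = -¼ + 3/g (C(g) = (6/g - 3/2/3)/2 = (6/g - 3/2*⅓)/2 = (6/g - ½)/2 = (-½ + 6/g)/2 = -¼ + 3/g)
(O(-20, 4) + 42)*x(C(-2)) = (5 + 42)*((¼)*(12 - 1*(-2))/(-2)) = 47*((¼)*(-½)*(12 + 2)) = 47*((¼)*(-½)*14) = 47*(-7/4) = -329/4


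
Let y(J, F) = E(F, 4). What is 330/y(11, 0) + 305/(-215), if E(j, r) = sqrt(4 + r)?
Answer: -61/43 + 165*sqrt(2)/2 ≈ 115.25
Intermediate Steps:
y(J, F) = 2*sqrt(2) (y(J, F) = sqrt(4 + 4) = sqrt(8) = 2*sqrt(2))
330/y(11, 0) + 305/(-215) = 330/((2*sqrt(2))) + 305/(-215) = 330*(sqrt(2)/4) + 305*(-1/215) = 165*sqrt(2)/2 - 61/43 = -61/43 + 165*sqrt(2)/2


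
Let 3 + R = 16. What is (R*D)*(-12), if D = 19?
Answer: -2964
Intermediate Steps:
R = 13 (R = -3 + 16 = 13)
(R*D)*(-12) = (13*19)*(-12) = 247*(-12) = -2964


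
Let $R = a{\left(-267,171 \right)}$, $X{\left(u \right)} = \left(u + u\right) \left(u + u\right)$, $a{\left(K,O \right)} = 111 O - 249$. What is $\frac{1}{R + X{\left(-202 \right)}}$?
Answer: $\frac{1}{181948} \approx 5.4961 \cdot 10^{-6}$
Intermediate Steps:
$a{\left(K,O \right)} = -249 + 111 O$
$X{\left(u \right)} = 4 u^{2}$ ($X{\left(u \right)} = 2 u 2 u = 4 u^{2}$)
$R = 18732$ ($R = -249 + 111 \cdot 171 = -249 + 18981 = 18732$)
$\frac{1}{R + X{\left(-202 \right)}} = \frac{1}{18732 + 4 \left(-202\right)^{2}} = \frac{1}{18732 + 4 \cdot 40804} = \frac{1}{18732 + 163216} = \frac{1}{181948}$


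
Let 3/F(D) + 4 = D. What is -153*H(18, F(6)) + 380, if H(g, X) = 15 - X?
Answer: -3371/2 ≈ -1685.5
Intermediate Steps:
F(D) = 3/(-4 + D)
-153*H(18, F(6)) + 380 = -153*(15 - 3/(-4 + 6)) + 380 = -153*(15 - 3/2) + 380 = -153*27/2 + 380 = -4131/2 + 380 = -3371/2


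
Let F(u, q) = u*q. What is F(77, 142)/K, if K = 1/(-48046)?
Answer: -525334964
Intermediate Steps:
F(u, q) = q*u
K = -1/48046 ≈ -2.0813e-5
F(77, 142)/K = (142*77)/(-1/48046) = 10934*(-48046) = -525334964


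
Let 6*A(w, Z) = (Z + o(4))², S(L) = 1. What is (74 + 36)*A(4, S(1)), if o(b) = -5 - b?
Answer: 3520/3 ≈ 1173.3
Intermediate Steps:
A(w, Z) = (-9 + Z)²/6 (A(w, Z) = (Z + (-5 - 1*4))²/6 = (Z + (-5 - 4))²/6 = (Z - 9)²/6 = (-9 + Z)²/6)
(74 + 36)*A(4, S(1)) = (74 + 36)*((-9 + 1)²/6) = 110*((⅙)*(-8)²) = 110*((⅙)*64) = 110*(32/3) = 3520/3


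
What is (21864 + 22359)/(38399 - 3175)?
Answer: 44223/35224 ≈ 1.2555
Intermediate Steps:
(21864 + 22359)/(38399 - 3175) = 44223/35224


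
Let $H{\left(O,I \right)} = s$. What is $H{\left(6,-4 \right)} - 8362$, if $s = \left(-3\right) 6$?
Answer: $-8380$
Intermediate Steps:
$s = -18$
$H{\left(O,I \right)} = -18$
$H{\left(6,-4 \right)} - 8362 = -18 - 8362 = -8380$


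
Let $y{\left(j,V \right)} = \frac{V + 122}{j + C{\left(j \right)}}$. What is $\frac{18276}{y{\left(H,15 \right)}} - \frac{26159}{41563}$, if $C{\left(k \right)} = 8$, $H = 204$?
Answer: $\frac{161032758473}{5694131} \approx 28280.0$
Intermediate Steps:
$y{\left(j,V \right)} = \frac{122 + V}{8 + j}$ ($y{\left(j,V \right)} = \frac{V + 122}{j + 8} = \frac{122 + V}{8 + j}$)
$\frac{18276}{y{\left(H,15 \right)}} - \frac{26159}{41563} = \frac{18276}{\frac{1}{8 + 204} \left(122 + 15\right)} - \frac{26159}{41563} = \frac{18276}{\frac{1}{212} \cdot 137} - \frac{26159}{41563} = \frac{18276}{\frac{137}{212}} - \frac{26159}{41563} = 18276 \cdot \frac{212}{137} - \frac{26159}{41563} = \frac{3874512}{137} - \frac{26159}{41563} = \frac{161032758473}{5694131}$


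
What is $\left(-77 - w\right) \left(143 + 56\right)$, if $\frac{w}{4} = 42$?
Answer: $-48755$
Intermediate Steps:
$w = 168$ ($w = 4 \cdot 42 = 168$)
$\left(-77 - w\right) \left(143 + 56\right) = \left(-77 - 168\right) \left(143 + 56\right) = \left(-77 - 168\right) 199 = \left(-245\right) 199 = -48755$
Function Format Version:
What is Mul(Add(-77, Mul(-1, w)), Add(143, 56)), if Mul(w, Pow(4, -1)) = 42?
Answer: -48755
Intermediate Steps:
w = 168 (w = Mul(4, 42) = 168)
Mul(Add(-77, Mul(-1, w)), Add(143, 56)) = Mul(Add(-77, Mul(-1, 168)), Add(143, 56)) = Mul(Add(-77, -168), 199) = Mul(-245, 199) = -48755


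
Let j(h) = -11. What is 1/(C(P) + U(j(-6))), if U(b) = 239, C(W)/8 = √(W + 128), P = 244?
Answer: 239/33313 - 16*√93/33313 ≈ 0.0025426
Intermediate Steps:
C(W) = 8*√(128 + W) (C(W) = 8*√(W + 128) = 8*√(128 + W))
1/(C(P) + U(j(-6))) = 1/(8*√(128 + 244) + 239) = 1/(8*√372 + 239) = 1/(8*(2*√93) + 239) = 1/(16*√93 + 239) = 1/(239 + 16*√93)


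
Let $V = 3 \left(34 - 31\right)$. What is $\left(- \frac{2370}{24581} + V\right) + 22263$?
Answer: $\frac{547465662}{24581} \approx 22272.0$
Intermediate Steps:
$V = 9$ ($V = 3 \cdot 3 = 9$)
$\left(- \frac{2370}{24581} + V\right) + 22263 = \left(- \frac{2370}{24581} + 9\right) + 22263 = \frac{218859}{24581} + 22263 = \frac{547465662}{24581}$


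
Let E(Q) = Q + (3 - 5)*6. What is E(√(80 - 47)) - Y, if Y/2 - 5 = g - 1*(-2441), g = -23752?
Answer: 42600 + √33 ≈ 42606.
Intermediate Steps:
E(Q) = -12 + Q (E(Q) = Q - 2*6 = Q - 12 = -12 + Q)
Y = -42612 (Y = 10 + 2*(-23752 - 1*(-2441)) = 10 + 2*(-23752 + 2441) = 10 + 2*(-21311) = 10 - 42622 = -42612)
E(√(80 - 47)) - Y = (-12 + √(80 - 47)) - 1*(-42612) = (-12 + √33) + 42612 = 42600 + √33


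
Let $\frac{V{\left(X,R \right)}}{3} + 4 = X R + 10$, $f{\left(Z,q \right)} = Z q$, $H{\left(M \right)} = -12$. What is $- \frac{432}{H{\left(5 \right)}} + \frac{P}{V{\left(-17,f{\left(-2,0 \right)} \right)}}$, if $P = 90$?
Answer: $41$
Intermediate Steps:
$V{\left(X,R \right)} = 18 + 3 R X$ ($V{\left(X,R \right)} = -12 + 3 \left(X R + 10\right) = -12 + 3 \left(R X + 10\right) = -12 + 3 \left(10 + R X\right) = -12 + \left(30 + 3 R X\right) = 18 + 3 R X$)
$- \frac{432}{H{\left(5 \right)}} + \frac{P}{V{\left(-17,f{\left(-2,0 \right)} \right)}} = - \frac{432}{-12} + \frac{90}{18 + 3 \left(\left(-2\right) 0\right) \left(-17\right)} = \left(-432\right) \left(- \frac{1}{12}\right) + \frac{90}{18 + 3 \cdot 0 \left(-17\right)} = 36 + \frac{90}{18 + 0} = 36 + \frac{90}{18} = 36 + 90 \cdot \frac{1}{18} = 36 + 5 = 41$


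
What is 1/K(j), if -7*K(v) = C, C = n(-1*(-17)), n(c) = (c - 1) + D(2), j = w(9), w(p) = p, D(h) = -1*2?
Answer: -½ ≈ -0.50000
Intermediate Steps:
D(h) = -2
j = 9
n(c) = -3 + c (n(c) = (c - 1) - 2 = (-1 + c) - 2 = -3 + c)
C = 14 (C = -3 - 1*(-17) = -3 + 17 = 14)
K(v) = -2 (K(v) = -⅐*14 = -2)
1/K(j) = 1/(-2) = -½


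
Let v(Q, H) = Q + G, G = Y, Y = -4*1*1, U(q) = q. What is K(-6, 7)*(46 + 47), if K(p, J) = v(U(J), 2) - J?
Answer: -372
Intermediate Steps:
Y = -4 (Y = -4*1 = -4)
G = -4
v(Q, H) = -4 + Q (v(Q, H) = Q - 4 = -4 + Q)
K(p, J) = -4 (K(p, J) = (-4 + J) - J = -4)
K(-6, 7)*(46 + 47) = -4*(46 + 47) = -4*93 = -372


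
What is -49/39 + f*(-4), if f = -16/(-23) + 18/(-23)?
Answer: -815/897 ≈ -0.90858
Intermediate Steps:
f = -2/23 (f = -16*(-1/23) + 18*(-1/23) = 16/23 - 18/23 = -2/23 ≈ -0.086957)
-49/39 + f*(-4) = -49/39 - 2/23*(-4) = -49*1/39 + 8/23 = -49/39 + 8/23 = -815/897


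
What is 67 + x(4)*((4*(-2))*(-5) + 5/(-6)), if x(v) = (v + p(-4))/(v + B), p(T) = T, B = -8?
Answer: 67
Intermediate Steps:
x(v) = (-4 + v)/(-8 + v) (x(v) = (v - 4)/(v - 8) = (-4 + v)/(-8 + v))
67 + x(4)*((4*(-2))*(-5) + 5/(-6)) = 67 + ((-4 + 4)/(-8 + 4))*((4*(-2))*(-5) + 5/(-6)) = 67 + (0/(-4))*(-8*(-5) - 1/6*5) = 67 + (-1/4*0)*(40 - 5/6) = 67 + 0*(235/6) = 67 + 0 = 67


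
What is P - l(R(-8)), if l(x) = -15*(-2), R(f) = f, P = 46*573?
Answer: 26328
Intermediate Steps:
P = 26358
l(x) = 30
P - l(R(-8)) = 26358 - 1*30 = 26358 - 30 = 26328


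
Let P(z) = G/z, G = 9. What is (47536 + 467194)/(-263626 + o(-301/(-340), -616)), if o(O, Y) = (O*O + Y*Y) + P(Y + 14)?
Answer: 17910339188000/4030401098701 ≈ 4.4438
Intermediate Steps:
P(z) = 9/z
o(O, Y) = O² + Y² + 9/(14 + Y) (o(O, Y) = (O*O + Y*Y) + 9/(Y + 14) = (O² + Y²) + 9/(14 + Y) = O² + Y² + 9/(14 + Y))
(47536 + 467194)/(-263626 + o(-301/(-340), -616)) = (47536 + 467194)/(-263626 + (9 + (14 - 616)*((-301/(-340))² + (-616)²))/(14 - 616)) = 514730/(-263626 + (9 - 602*((-301*(-1/340))² + 379456))/(-602)) = 514730/(-263626 - (9 - 602*((301/340)² + 379456))/602) = 514730/(-263626 - (9 - 602*(90601/115600 + 379456))/602) = 514730/(-263626 - (9 - 602*43865204201/115600)/602) = 514730/(-263626 - (9 - 13203426464501/57800)/602) = 514730/(-263626 - 1/602*(-13203425944301/57800)) = 514730/(-263626 + 13203425944301/34795600) = 514730/(4030401098701/34795600) = 514730*(34795600/4030401098701) = 17910339188000/4030401098701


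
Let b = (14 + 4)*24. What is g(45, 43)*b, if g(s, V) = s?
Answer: 19440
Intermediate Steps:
b = 432 (b = 18*24 = 432)
g(45, 43)*b = 45*432 = 19440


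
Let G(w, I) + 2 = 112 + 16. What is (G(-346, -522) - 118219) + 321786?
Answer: 203693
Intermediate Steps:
G(w, I) = 126 (G(w, I) = -2 + (112 + 16) = -2 + 128 = 126)
(G(-346, -522) - 118219) + 321786 = (126 - 118219) + 321786 = -118093 + 321786 = 203693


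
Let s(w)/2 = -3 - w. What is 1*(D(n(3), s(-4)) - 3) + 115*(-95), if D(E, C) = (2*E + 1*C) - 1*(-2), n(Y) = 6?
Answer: -10912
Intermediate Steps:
s(w) = -6 - 2*w (s(w) = 2*(-3 - w) = -6 - 2*w)
D(E, C) = 2 + C + 2*E (D(E, C) = (2*E + C) + 2 = (C + 2*E) + 2 = 2 + C + 2*E)
1*(D(n(3), s(-4)) - 3) + 115*(-95) = 1*((2 + (-6 - 2*(-4)) + 2*6) - 3) + 115*(-95) = 1*((2 + (-6 + 8) + 12) - 3) - 10925 = 1*((2 + 2 + 12) - 3) - 10925 = 1*(16 - 3) - 10925 = 1*13 - 10925 = 13 - 10925 = -10912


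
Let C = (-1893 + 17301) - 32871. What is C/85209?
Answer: -5821/28403 ≈ -0.20494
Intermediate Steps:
C = -17463 (C = 15408 - 32871 = -17463)
C/85209 = -17463/85209 = -17463*1/85209 = -5821/28403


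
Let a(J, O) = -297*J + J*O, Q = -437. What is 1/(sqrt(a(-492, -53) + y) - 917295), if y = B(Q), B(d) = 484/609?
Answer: -558632655/512430836397941 - 2*sqrt(15966500739)/512430836397941 ≈ -1.0907e-6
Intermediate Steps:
B(d) = 484/609 (B(d) = 484*(1/609) = 484/609)
y = 484/609 ≈ 0.79475
1/(sqrt(a(-492, -53) + y) - 917295) = 1/(sqrt(-492*(-297 - 53) + 484/609) - 917295) = 1/(sqrt(-492*(-350) + 484/609) - 917295) = 1/(sqrt(172200 + 484/609) - 917295) = 1/(sqrt(104870284/609) - 917295) = 1/(2*sqrt(15966500739)/609 - 917295) = 1/(-917295 + 2*sqrt(15966500739)/609)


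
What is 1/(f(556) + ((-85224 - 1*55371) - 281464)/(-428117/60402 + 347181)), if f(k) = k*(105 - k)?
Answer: -20969998645/5258378473433338 ≈ -3.9879e-6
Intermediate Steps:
1/(f(556) + ((-85224 - 1*55371) - 281464)/(-428117/60402 + 347181)) = 1/(556*(105 - 1*556) + ((-85224 - 1*55371) - 281464)/(-428117/60402 + 347181)) = 1/(556*(105 - 556) + ((-85224 - 55371) - 281464)/(-428117*1/60402 + 347181)) = 1/(556*(-451) + (-140595 - 281464)/(-428117/60402 + 347181)) = 1/(-250756 - 422059/20969998645/60402) = 1/(-250756 - 422059*60402/20969998645) = 1/(-250756 - 25493207718/20969998645) = 1/(-5258378473433338/20969998645) = -20969998645/5258378473433338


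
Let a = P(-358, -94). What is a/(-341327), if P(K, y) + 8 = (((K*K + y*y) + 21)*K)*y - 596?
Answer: -658718584/48761 ≈ -13509.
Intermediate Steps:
P(K, y) = -604 + K*y*(21 + K² + y²) (P(K, y) = -8 + ((((K*K + y*y) + 21)*K)*y - 596) = -8 + ((((K² + y²) + 21)*K)*y - 596) = -8 + (((21 + K² + y²)*K)*y - 596) = -8 + ((K*(21 + K² + y²))*y - 596) = -8 + (K*y*(21 + K² + y²) - 596) = -8 + (-596 + K*y*(21 + K² + y²)) = -604 + K*y*(21 + K² + y²))
a = 4611030088 (a = -604 - 358*(-94)³ - 94*(-358)³ + 21*(-358)*(-94) = -604 - 358*(-830584) - 94*(-45882712) + 706692 = -604 + 297349072 + 4312974928 + 706692 = 4611030088)
a/(-341327) = 4611030088/(-341327) = 4611030088*(-1/341327) = -658718584/48761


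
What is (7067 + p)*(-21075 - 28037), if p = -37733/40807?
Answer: -14161216141632/40807 ≈ -3.4703e+8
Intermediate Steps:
p = -37733/40807 (p = -37733*1/40807 = -37733/40807 ≈ -0.92467)
(7067 + p)*(-21075 - 28037) = (7067 - 37733/40807)*(-21075 - 28037) = (288345336/40807)*(-49112) = -14161216141632/40807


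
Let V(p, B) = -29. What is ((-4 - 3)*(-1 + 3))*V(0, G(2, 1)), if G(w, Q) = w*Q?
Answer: 406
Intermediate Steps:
G(w, Q) = Q*w
((-4 - 3)*(-1 + 3))*V(0, G(2, 1)) = ((-4 - 3)*(-1 + 3))*(-29) = -7*2*(-29) = -14*(-29) = 406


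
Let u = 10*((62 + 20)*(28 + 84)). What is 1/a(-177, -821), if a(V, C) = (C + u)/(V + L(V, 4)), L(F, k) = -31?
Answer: -208/91019 ≈ -0.0022852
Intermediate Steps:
u = 91840 (u = 10*(82*112) = 10*9184 = 91840)
a(V, C) = (91840 + C)/(-31 + V) (a(V, C) = (C + 91840)/(V - 31) = (91840 + C)/(-31 + V))
1/a(-177, -821) = 1/((91840 - 821)/(-31 - 177)) = 1/(91019/(-208)) = 1/(-1/208*91019) = 1/(-91019/208) = -208/91019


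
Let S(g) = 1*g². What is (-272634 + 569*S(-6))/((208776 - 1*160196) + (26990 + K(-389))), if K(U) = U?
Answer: -252150/75181 ≈ -3.3539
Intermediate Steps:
S(g) = g²
(-272634 + 569*S(-6))/((208776 - 1*160196) + (26990 + K(-389))) = (-272634 + 569*(-6)²)/((208776 - 1*160196) + (26990 - 389)) = (-272634 + 569*36)/((208776 - 160196) + 26601) = (-272634 + 20484)/(48580 + 26601) = -252150/75181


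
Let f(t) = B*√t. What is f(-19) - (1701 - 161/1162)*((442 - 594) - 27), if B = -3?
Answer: 50539397/166 - 3*I*√19 ≈ 3.0445e+5 - 13.077*I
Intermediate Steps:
f(t) = -3*√t
f(-19) - (1701 - 161/1162)*((442 - 594) - 27) = -3*I*√19 - (1701 - 161/1162)*((442 - 594) - 27) = -3*I*√19 - (1701 - 161*1/1162)*(-152 - 27) = -3*I*√19 - (1701 - 23/166)*(-179) = -3*I*√19 - 282343*(-179)/166 = -3*I*√19 - 1*(-50539397/166) = -3*I*√19 + 50539397/166 = 50539397/166 - 3*I*√19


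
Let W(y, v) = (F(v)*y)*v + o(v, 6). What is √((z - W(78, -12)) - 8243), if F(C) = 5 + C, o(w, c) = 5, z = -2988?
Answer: 2*I*√4447 ≈ 133.37*I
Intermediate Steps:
W(y, v) = 5 + v*y*(5 + v) (W(y, v) = ((5 + v)*y)*v + 5 = (y*(5 + v))*v + 5 = v*y*(5 + v) + 5 = 5 + v*y*(5 + v))
√((z - W(78, -12)) - 8243) = √((-2988 - (5 - 12*78*(5 - 12))) - 8243) = √((-2988 - (5 - 12*78*(-7))) - 8243) = √((-2988 - (5 + 6552)) - 8243) = √((-2988 - 1*6557) - 8243) = √((-2988 - 6557) - 8243) = √(-9545 - 8243) = √(-17788) = 2*I*√4447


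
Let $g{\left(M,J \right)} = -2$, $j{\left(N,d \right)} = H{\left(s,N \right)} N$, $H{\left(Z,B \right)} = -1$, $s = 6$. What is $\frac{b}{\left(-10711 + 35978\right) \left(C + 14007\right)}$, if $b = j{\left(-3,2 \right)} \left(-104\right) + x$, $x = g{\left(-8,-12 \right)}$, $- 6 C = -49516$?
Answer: $- \frac{942}{1687304993} \approx -5.5829 \cdot 10^{-7}$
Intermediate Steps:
$C = \frac{24758}{3}$ ($C = \left(- \frac{1}{6}\right) \left(-49516\right) = \frac{24758}{3} \approx 8252.7$)
$j{\left(N,d \right)} = - N$
$x = -2$
$b = -314$ ($b = \left(-1\right) \left(-3\right) \left(-104\right) - 2 = 3 \left(-104\right) - 2 = -312 - 2 = -314$)
$\frac{b}{\left(-10711 + 35978\right) \left(C + 14007\right)} = - \frac{314}{\left(-10711 + 35978\right) \left(\frac{24758}{3} + 14007\right)} = - \frac{314}{25267 \cdot \frac{66779}{3}} = - \frac{314}{\frac{1687304993}{3}} = \left(-314\right) \frac{3}{1687304993} = - \frac{942}{1687304993}$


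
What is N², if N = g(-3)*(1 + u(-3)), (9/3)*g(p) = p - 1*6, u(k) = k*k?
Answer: 900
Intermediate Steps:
u(k) = k²
g(p) = -2 + p/3 (g(p) = (p - 1*6)/3 = (p - 6)/3 = (-6 + p)/3 = -2 + p/3)
N = -30 (N = (-2 + (⅓)*(-3))*(1 + (-3)²) = (-2 - 1)*(1 + 9) = -3*10 = -30)
N² = (-30)² = 900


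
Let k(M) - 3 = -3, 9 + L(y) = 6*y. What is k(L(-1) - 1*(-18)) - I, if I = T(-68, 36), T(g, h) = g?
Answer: 68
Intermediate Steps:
L(y) = -9 + 6*y
I = -68
k(M) = 0 (k(M) = 3 - 3 = 0)
k(L(-1) - 1*(-18)) - I = 0 - 1*(-68) = 0 + 68 = 68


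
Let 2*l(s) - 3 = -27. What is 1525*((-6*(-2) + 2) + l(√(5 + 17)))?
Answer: 3050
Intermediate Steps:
l(s) = -12 (l(s) = 3/2 + (½)*(-27) = 3/2 - 27/2 = -12)
1525*((-6*(-2) + 2) + l(√(5 + 17))) = 1525*((-6*(-2) + 2) - 12) = 1525*((12 + 2) - 12) = 1525*(14 - 12) = 1525*2 = 3050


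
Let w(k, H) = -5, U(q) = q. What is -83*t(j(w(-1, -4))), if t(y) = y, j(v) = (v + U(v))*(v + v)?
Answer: -8300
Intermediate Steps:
j(v) = 4*v² (j(v) = (v + v)*(v + v) = (2*v)*(2*v) = 4*v²)
-83*t(j(w(-1, -4))) = -332*(-5)² = -332*25 = -83*100 = -8300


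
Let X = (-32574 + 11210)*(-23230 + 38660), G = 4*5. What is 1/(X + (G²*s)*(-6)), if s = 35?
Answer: -1/329730520 ≈ -3.0328e-9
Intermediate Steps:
G = 20
X = -329646520 (X = -21364*15430 = -329646520)
1/(X + (G²*s)*(-6)) = 1/(-329646520 + (20²*35)*(-6)) = 1/(-329646520 + (400*35)*(-6)) = 1/(-329646520 + 14000*(-6)) = 1/(-329646520 - 84000) = 1/(-329730520) = -1/329730520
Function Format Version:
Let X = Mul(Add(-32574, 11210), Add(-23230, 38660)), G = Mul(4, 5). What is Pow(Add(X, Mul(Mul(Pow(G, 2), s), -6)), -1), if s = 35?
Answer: Rational(-1, 329730520) ≈ -3.0328e-9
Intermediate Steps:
G = 20
X = -329646520 (X = Mul(-21364, 15430) = -329646520)
Pow(Add(X, Mul(Mul(Pow(G, 2), s), -6)), -1) = Pow(Add(-329646520, Mul(Mul(Pow(20, 2), 35), -6)), -1) = Pow(Add(-329646520, Mul(Mul(400, 35), -6)), -1) = Pow(Add(-329646520, Mul(14000, -6)), -1) = Pow(Add(-329646520, -84000), -1) = Pow(-329730520, -1) = Rational(-1, 329730520)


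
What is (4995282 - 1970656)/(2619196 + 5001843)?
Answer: 3024626/7621039 ≈ 0.39688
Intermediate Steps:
(4995282 - 1970656)/(2619196 + 5001843) = 3024626/7621039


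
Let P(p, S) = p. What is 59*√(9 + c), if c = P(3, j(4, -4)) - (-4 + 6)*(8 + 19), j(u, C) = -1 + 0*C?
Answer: 59*I*√42 ≈ 382.36*I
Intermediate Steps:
j(u, C) = -1 (j(u, C) = -1 + 0 = -1)
c = -51 (c = 3 - (-4 + 6)*(8 + 19) = 3 - 2*27 = 3 - 1*54 = 3 - 54 = -51)
59*√(9 + c) = 59*√(9 - 51) = 59*√(-42) = 59*(I*√42) = 59*I*√42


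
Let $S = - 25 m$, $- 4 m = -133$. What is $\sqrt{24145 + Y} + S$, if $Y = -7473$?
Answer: $- \frac{3325}{4} + 4 \sqrt{1042} \approx -702.13$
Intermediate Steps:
$m = \frac{133}{4}$ ($m = \left(- \frac{1}{4}\right) \left(-133\right) = \frac{133}{4} \approx 33.25$)
$S = - \frac{3325}{4}$ ($S = \left(-25\right) \frac{133}{4} = - \frac{3325}{4} \approx -831.25$)
$\sqrt{24145 + Y} + S = \sqrt{24145 - 7473} - \frac{3325}{4} = \sqrt{16672} - \frac{3325}{4} = 4 \sqrt{1042} - \frac{3325}{4} = - \frac{3325}{4} + 4 \sqrt{1042}$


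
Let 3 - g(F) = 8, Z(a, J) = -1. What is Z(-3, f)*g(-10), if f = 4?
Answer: 5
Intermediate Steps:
g(F) = -5 (g(F) = 3 - 1*8 = 3 - 8 = -5)
Z(-3, f)*g(-10) = -1*(-5) = 5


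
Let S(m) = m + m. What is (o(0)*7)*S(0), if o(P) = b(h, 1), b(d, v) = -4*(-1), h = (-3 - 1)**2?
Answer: 0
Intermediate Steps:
h = 16 (h = (-4)**2 = 16)
b(d, v) = 4
o(P) = 4
S(m) = 2*m
(o(0)*7)*S(0) = (4*7)*(2*0) = 28*0 = 0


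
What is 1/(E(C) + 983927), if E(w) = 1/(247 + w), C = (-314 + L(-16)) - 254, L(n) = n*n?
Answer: 65/63955254 ≈ 1.0163e-6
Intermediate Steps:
L(n) = n**2
C = -312 (C = (-314 + (-16)**2) - 254 = (-314 + 256) - 254 = -58 - 254 = -312)
1/(E(C) + 983927) = 1/(1/(247 - 312) + 983927) = 1/(1/(-65) + 983927) = 1/(-1/65 + 983927) = 1/(63955254/65) = 65/63955254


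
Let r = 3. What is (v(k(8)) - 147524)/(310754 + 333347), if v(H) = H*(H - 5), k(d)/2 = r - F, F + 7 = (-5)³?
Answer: -75974/644101 ≈ -0.11795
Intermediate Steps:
F = -132 (F = -7 + (-5)³ = -7 - 125 = -132)
k(d) = 270 (k(d) = 2*(3 - 1*(-132)) = 2*(3 + 132) = 2*135 = 270)
v(H) = H*(-5 + H)
(v(k(8)) - 147524)/(310754 + 333347) = (270*(-5 + 270) - 147524)/(310754 + 333347) = (270*265 - 147524)/644101 = (71550 - 147524)*(1/644101) = -75974*1/644101 = -75974/644101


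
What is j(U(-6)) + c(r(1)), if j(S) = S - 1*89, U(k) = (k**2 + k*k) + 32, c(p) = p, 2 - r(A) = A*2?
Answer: 15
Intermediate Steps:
r(A) = 2 - 2*A (r(A) = 2 - A*2 = 2 - 2*A)
U(k) = 32 + 2*k**2 (U(k) = (k**2 + k**2) + 32 = 2*k**2 + 32 = 32 + 2*k**2)
j(S) = -89 + S (j(S) = S - 89 = -89 + S)
j(U(-6)) + c(r(1)) = (-89 + (32 + 2*(-6)**2)) + (2 - 2*1) = (-89 + (32 + 2*36)) + (2 - 2) = (-89 + (32 + 72)) + 0 = (-89 + 104) + 0 = 15 + 0 = 15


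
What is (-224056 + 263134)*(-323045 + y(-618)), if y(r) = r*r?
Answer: 2300873562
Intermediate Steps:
y(r) = r²
(-224056 + 263134)*(-323045 + y(-618)) = (-224056 + 263134)*(-323045 + (-618)²) = 39078*(-323045 + 381924) = 39078*58879 = 2300873562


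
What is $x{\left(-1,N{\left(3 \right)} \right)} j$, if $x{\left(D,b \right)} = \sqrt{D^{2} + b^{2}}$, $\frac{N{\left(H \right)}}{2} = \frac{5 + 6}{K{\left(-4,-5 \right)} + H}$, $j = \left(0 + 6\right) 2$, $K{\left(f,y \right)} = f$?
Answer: $12 \sqrt{485} \approx 264.27$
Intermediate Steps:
$j = 12$ ($j = 6 \cdot 2 = 12$)
$N{\left(H \right)} = \frac{22}{-4 + H}$ ($N{\left(H \right)} = 2 \frac{5 + 6}{-4 + H} = 2 \frac{11}{-4 + H} = \frac{22}{-4 + H}$)
$x{\left(-1,N{\left(3 \right)} \right)} j = \sqrt{\left(-1\right)^{2} + \left(\frac{22}{-4 + 3}\right)^{2}} \cdot 12 = \sqrt{1 + \left(\frac{22}{-1}\right)^{2}} \cdot 12 = \sqrt{1 + \left(22 \left(-1\right)\right)^{2}} \cdot 12 = \sqrt{1 + \left(-22\right)^{2}} \cdot 12 = \sqrt{1 + 484} \cdot 12 = \sqrt{485} \cdot 12 = 12 \sqrt{485}$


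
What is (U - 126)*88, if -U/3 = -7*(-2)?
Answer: -14784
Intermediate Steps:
U = -42 (U = -(-21)*(-2) = -3*14 = -42)
(U - 126)*88 = (-42 - 126)*88 = -168*88 = -14784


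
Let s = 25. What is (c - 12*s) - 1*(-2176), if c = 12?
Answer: 1888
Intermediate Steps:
(c - 12*s) - 1*(-2176) = (12 - 12*25) - 1*(-2176) = (12 - 300) + 2176 = -288 + 2176 = 1888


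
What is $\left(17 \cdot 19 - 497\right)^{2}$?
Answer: $30276$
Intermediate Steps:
$\left(17 \cdot 19 - 497\right)^{2} = \left(323 - 497\right)^{2} = \left(-174\right)^{2} = 30276$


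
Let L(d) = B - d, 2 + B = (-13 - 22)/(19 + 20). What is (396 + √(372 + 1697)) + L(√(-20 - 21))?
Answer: 15331/39 + √2069 - I*√41 ≈ 438.59 - 6.4031*I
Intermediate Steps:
B = -113/39 (B = -2 + (-13 - 22)/(19 + 20) = -2 - 35/39 = -113/39 ≈ -2.8974)
L(d) = -113/39 - d
(396 + √(372 + 1697)) + L(√(-20 - 21)) = (396 + √(372 + 1697)) + (-113/39 - √(-20 - 21)) = (396 + √2069) + (-113/39 - √(-41)) = (396 + √2069) + (-113/39 - I*√41) = 15331/39 + √2069 - I*√41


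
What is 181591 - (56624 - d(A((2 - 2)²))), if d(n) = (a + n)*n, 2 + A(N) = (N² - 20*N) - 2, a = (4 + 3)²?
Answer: 124787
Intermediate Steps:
a = 49 (a = 7² = 49)
A(N) = -4 + N² - 20*N (A(N) = -2 + ((N² - 20*N) - 2) = -2 + (-2 + N² - 20*N) = -4 + N² - 20*N)
d(n) = n*(49 + n) (d(n) = (49 + n)*n = n*(49 + n))
181591 - (56624 - d(A((2 - 2)²))) = 181591 - (56624 - (-4 + ((2 - 2)²)² - 20*(2 - 2)²)*(49 + (-4 + ((2 - 2)²)² - 20*(2 - 2)²))) = 181591 - (56624 - (-4 + (0²)² - 20*0²)*(49 + (-4 + (0²)² - 20*0²))) = 181591 - (56624 - (-4 + 0² - 20*0)*(49 + (-4 + 0² - 20*0))) = 181591 - (56624 - (-4 + 0 + 0)*(49 + (-4 + 0 + 0))) = 181591 - (56624 - (-4)*(49 - 4)) = 181591 - (56624 - (-4)*45) = 181591 - (56624 - 1*(-180)) = 181591 - (56624 + 180) = 181591 - 1*56804 = 181591 - 56804 = 124787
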